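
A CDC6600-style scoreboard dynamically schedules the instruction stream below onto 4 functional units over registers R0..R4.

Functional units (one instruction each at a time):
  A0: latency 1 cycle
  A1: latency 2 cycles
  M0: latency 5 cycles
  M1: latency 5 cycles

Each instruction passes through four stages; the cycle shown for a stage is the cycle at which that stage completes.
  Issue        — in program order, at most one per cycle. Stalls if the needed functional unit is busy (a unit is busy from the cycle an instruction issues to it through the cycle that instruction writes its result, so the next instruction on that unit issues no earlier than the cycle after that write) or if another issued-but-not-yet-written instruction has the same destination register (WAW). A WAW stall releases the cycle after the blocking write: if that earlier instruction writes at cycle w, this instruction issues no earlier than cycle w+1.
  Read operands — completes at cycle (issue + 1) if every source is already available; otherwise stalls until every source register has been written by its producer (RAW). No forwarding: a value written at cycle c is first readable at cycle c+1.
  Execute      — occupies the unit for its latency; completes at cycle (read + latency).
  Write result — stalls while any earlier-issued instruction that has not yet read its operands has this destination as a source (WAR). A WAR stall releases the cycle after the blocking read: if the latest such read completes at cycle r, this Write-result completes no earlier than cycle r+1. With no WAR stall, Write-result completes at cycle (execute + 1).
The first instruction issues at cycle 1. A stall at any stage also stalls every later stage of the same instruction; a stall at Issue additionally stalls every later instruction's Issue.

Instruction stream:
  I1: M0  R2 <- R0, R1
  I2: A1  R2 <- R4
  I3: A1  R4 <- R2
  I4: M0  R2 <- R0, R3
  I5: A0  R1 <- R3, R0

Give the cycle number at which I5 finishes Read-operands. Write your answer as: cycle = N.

I1 -> (1, 2, 7, 8)
I2 -> (9, 10, 12, 13)  // WAW R2: wait I1 write@8
I3 -> (14, 15, 17, 18)  // struct: A1 busy until I2 writes@13
I4 -> (15, 16, 21, 22)
I5 -> (16, 17, 18, 19)

cycle = 17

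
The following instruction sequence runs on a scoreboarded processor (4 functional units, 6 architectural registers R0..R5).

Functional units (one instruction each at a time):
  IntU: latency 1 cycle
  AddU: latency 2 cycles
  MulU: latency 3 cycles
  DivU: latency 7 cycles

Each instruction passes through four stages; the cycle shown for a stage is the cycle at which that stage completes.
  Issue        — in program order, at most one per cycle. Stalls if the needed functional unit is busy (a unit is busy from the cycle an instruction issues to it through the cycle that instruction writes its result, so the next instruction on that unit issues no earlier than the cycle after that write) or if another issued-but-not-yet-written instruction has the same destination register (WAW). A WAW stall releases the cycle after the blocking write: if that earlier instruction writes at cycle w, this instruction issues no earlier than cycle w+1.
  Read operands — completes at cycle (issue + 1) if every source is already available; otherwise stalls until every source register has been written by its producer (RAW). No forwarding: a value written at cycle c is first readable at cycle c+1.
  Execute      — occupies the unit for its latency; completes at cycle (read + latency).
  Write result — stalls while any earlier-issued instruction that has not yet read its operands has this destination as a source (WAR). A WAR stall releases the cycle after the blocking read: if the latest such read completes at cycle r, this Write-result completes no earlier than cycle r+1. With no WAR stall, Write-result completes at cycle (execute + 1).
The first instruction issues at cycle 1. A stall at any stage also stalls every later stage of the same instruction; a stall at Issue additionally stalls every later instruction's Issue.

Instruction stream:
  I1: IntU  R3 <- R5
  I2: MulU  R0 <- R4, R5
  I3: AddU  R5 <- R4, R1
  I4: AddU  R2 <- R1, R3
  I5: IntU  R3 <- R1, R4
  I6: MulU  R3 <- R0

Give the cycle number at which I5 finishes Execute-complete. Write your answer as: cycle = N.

cycle = 11

cycle 1: I1 dispatched to IntU
cycle 2: I1 operands ready · I2 dispatched to MulU
cycle 3: I1 complete · I2 operands ready · I3 dispatched to AddU
cycle 4: R3←I1 · I3 operands ready
cycle 6: I2 complete · I3 complete
cycle 7: R0←I2 · R5←I3
cycle 8: I4 dispatched to AddU
cycle 9: I4 operands ready · I5 dispatched to IntU
cycle 10: I5 operands ready
cycle 11: I4 complete · I5 complete
cycle 12: R2←I4 · R3←I5
cycle 13: I6 dispatched to MulU
cycle 14: I6 operands ready
cycle 17: I6 complete
cycle 18: R3←I6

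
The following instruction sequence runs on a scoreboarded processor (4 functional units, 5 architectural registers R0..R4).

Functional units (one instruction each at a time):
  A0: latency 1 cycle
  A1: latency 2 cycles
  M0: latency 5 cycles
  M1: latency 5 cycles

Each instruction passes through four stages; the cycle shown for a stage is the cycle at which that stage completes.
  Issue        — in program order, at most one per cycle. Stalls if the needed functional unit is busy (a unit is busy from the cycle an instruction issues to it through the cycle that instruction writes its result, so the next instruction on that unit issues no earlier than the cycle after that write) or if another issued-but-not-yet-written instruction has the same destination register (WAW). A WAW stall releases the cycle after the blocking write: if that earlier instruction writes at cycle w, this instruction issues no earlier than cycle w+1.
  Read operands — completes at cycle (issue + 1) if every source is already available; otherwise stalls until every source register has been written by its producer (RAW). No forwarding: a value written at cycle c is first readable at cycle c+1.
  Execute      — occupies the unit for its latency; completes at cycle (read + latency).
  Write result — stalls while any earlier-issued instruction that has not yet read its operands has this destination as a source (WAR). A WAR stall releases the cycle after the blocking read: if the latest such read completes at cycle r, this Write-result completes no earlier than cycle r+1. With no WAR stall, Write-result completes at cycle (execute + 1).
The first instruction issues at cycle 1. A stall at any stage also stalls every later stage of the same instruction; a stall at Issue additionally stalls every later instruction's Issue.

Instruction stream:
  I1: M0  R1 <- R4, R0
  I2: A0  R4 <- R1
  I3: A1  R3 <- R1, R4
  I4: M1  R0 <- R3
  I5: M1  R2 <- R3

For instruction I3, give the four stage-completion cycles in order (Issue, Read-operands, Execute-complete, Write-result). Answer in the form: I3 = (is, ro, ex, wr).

I3 = (3, 12, 14, 15)

[1] I1 issues→M0
[2] I1 reads, I2 issues→A0
[3] I3 issues→A1
[4] I4 issues→M1
[7] I1 exec-done
[8] I1 writes R1
[9] I2 reads
[10] I2 exec-done
[11] I2 writes R4
[12] I3 reads
[14] I3 exec-done
[15] I3 writes R3
[16] I4 reads
[21] I4 exec-done
[22] I4 writes R0
[23] I5 issues→M1
[24] I5 reads
[29] I5 exec-done
[30] I5 writes R2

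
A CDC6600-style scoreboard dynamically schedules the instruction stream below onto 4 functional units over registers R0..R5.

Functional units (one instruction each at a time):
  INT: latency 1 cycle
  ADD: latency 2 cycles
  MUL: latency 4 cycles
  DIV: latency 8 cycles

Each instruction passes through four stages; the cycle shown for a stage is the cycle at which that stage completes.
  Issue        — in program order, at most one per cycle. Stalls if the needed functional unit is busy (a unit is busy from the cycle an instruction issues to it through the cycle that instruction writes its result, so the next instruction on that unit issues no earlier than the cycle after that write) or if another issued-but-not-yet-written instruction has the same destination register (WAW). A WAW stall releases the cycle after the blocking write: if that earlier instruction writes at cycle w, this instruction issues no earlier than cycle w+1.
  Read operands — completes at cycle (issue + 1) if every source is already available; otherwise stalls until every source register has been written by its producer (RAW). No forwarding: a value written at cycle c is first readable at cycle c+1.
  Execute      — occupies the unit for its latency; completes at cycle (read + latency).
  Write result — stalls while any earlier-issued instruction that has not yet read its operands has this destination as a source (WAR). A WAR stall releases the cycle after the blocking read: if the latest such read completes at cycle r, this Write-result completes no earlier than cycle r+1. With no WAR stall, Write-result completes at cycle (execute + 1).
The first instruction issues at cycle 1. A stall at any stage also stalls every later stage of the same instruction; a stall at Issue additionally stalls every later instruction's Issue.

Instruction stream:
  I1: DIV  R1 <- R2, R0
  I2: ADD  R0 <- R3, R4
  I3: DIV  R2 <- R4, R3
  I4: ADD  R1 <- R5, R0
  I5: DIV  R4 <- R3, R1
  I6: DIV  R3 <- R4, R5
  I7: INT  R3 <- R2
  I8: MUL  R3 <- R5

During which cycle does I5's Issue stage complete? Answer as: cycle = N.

cycle = 23

1) issue 1, read 2, done 10, write 11
2) issue 2, read 3, done 5, write 6
3) issue 12, read 13, done 21, write 22  <struct: DIV busy until I1 writes@11>
4) issue 13, read 14, done 16, write 17
5) issue 23, read 24, done 32, write 33  <struct: DIV busy until I3 writes@22>
6) issue 34, read 35, done 43, write 44  <struct: DIV busy until I5 writes@33>
7) issue 45, read 46, done 47, write 48  <WAW R3: wait I6 write@44>
8) issue 49, read 50, done 54, write 55  <WAW R3: wait I7 write@48>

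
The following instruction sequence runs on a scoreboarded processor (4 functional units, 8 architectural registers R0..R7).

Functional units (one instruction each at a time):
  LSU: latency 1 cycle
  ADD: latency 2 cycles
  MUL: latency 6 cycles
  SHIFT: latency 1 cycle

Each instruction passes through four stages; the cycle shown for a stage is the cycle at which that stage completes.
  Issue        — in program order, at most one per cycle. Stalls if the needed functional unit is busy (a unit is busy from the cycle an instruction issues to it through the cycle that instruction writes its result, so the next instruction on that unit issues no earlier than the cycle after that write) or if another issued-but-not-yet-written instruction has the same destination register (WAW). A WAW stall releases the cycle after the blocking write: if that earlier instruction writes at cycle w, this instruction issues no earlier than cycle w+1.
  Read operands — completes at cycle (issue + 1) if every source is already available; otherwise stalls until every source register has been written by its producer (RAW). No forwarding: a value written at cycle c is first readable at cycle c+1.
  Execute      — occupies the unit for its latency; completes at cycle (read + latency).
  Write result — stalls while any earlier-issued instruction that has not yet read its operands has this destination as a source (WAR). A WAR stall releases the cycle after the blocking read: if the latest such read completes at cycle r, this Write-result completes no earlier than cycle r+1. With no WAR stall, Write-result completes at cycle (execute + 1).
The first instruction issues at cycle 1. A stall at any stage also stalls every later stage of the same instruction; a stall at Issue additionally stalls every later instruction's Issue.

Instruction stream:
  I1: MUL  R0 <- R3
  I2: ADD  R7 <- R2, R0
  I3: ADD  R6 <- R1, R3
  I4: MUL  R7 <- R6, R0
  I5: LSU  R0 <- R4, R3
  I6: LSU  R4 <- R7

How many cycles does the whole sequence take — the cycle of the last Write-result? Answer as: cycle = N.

t=1  I1 dispatched to MUL
t=2  I1 operands ready, I2 dispatched to ADD
t=8  I1 complete
t=9  R0←I1
t=10  I2 operands ready
t=12  I2 complete
t=13  R7←I2
t=14  I3 dispatched to ADD
t=15  I3 operands ready, I4 dispatched to MUL
t=16  I5 dispatched to LSU
t=17  I3 complete, I5 operands ready
t=18  R6←I3, I5 complete
t=19  I4 operands ready
t=20  R0←I5
t=21  I6 dispatched to LSU
t=25  I4 complete
t=26  R7←I4
t=27  I6 operands ready
t=28  I6 complete
t=29  R4←I6

cycle = 29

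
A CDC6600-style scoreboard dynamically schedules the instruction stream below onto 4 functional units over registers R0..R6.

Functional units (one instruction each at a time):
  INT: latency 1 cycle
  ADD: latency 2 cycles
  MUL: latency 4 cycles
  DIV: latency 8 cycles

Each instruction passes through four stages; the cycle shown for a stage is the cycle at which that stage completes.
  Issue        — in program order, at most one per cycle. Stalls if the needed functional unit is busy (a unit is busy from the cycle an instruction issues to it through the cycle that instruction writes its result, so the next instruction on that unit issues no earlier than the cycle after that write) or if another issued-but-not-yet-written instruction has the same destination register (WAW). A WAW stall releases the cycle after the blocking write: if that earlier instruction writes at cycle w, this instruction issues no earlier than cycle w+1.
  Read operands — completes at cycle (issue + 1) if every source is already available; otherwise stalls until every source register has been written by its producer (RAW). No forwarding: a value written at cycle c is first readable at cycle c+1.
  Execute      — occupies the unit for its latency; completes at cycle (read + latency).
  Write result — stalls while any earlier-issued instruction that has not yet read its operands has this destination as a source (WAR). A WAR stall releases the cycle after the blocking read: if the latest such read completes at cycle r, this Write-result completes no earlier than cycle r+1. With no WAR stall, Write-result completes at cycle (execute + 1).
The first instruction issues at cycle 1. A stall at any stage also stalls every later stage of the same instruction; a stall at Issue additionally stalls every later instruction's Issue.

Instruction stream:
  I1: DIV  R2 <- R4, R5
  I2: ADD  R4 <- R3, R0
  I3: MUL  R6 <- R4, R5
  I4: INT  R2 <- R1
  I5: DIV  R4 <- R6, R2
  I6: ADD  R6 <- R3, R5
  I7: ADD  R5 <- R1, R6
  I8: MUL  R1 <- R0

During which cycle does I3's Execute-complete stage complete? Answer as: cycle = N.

cycle = 11

  I1 | 1 | 2 | 10 | 11
  I2 | 2 | 3 | 5 | 6
  I3 | 3 | 7 | 11 | 12   RAW R4: wait I2 write@6
  I4 | 12 | 13 | 14 | 15   WAW R2: wait I1 write@11
  I5 | 13 | 16 | 24 | 25   RAW R2: wait I4 write@15
  I6 | 14 | 15 | 17 | 18
  I7 | 19 | 20 | 22 | 23   struct: ADD busy until I6 writes@18
  I8 | 20 | 21 | 25 | 26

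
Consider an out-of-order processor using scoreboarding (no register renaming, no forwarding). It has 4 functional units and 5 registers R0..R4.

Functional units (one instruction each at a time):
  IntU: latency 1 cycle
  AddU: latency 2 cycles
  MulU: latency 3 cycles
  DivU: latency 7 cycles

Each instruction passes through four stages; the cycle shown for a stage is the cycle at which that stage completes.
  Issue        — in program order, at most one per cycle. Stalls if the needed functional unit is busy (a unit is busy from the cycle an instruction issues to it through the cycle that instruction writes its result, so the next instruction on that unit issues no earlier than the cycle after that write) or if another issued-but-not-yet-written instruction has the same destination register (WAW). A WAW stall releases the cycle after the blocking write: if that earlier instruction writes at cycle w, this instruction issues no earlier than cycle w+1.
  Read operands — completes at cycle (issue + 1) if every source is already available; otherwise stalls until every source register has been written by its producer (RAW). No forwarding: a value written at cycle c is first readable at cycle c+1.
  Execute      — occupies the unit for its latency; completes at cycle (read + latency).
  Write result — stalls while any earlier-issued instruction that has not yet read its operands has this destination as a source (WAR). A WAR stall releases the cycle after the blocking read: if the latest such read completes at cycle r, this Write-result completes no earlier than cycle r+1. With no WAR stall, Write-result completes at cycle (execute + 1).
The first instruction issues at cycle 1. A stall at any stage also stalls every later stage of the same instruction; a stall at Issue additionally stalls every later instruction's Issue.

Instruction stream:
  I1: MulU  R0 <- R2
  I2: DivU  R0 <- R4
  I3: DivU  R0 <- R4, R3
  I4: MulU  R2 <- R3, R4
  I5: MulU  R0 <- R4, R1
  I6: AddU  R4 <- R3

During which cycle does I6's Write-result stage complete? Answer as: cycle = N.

cycle 1: I1 dispatched to MulU
cycle 2: I1 operands ready
cycle 5: I1 complete
cycle 6: R0←I1
cycle 7: I2 dispatched to DivU
cycle 8: I2 operands ready
cycle 15: I2 complete
cycle 16: R0←I2
cycle 17: I3 dispatched to DivU
cycle 18: I3 operands ready; I4 dispatched to MulU
cycle 19: I4 operands ready
cycle 22: I4 complete
cycle 23: R2←I4
cycle 25: I3 complete
cycle 26: R0←I3
cycle 27: I5 dispatched to MulU
cycle 28: I5 operands ready; I6 dispatched to AddU
cycle 29: I6 operands ready
cycle 31: I5 complete; I6 complete
cycle 32: R0←I5; R4←I6

cycle = 32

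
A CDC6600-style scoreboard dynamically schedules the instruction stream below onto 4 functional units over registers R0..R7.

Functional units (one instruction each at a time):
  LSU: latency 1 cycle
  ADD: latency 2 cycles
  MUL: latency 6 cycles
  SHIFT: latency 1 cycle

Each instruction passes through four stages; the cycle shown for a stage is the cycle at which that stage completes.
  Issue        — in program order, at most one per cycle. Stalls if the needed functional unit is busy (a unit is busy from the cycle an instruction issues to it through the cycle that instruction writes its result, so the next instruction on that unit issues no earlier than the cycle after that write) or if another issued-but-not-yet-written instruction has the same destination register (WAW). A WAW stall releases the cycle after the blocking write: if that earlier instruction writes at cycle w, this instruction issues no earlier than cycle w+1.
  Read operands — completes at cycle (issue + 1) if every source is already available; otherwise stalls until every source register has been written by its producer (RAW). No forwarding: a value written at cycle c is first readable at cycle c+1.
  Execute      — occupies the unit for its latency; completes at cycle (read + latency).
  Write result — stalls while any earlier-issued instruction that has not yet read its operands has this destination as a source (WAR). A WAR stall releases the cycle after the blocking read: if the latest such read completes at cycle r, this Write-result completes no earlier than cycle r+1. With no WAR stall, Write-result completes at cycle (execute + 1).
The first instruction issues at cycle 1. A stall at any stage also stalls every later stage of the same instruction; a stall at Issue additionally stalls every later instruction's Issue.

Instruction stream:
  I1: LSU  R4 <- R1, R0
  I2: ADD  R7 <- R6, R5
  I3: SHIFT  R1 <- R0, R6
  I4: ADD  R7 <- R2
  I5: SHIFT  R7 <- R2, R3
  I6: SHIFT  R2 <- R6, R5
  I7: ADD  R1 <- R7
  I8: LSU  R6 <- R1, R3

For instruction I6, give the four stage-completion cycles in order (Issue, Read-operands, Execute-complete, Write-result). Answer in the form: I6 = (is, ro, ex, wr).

I1: IS=1 RO=2 EX=3 WR=4
I2: IS=2 RO=3 EX=5 WR=6
I3: IS=3 RO=4 EX=5 WR=6
I4: IS=7 RO=8 EX=10 WR=11  [struct: ADD busy until I2 writes@6]
I5: IS=12 RO=13 EX=14 WR=15  [WAW R7: wait I4 write@11]
I6: IS=16 RO=17 EX=18 WR=19  [struct: SHIFT busy until I5 writes@15]
I7: IS=17 RO=18 EX=20 WR=21
I8: IS=18 RO=22 EX=23 WR=24  [RAW R1: wait I7 write@21]

I6 = (16, 17, 18, 19)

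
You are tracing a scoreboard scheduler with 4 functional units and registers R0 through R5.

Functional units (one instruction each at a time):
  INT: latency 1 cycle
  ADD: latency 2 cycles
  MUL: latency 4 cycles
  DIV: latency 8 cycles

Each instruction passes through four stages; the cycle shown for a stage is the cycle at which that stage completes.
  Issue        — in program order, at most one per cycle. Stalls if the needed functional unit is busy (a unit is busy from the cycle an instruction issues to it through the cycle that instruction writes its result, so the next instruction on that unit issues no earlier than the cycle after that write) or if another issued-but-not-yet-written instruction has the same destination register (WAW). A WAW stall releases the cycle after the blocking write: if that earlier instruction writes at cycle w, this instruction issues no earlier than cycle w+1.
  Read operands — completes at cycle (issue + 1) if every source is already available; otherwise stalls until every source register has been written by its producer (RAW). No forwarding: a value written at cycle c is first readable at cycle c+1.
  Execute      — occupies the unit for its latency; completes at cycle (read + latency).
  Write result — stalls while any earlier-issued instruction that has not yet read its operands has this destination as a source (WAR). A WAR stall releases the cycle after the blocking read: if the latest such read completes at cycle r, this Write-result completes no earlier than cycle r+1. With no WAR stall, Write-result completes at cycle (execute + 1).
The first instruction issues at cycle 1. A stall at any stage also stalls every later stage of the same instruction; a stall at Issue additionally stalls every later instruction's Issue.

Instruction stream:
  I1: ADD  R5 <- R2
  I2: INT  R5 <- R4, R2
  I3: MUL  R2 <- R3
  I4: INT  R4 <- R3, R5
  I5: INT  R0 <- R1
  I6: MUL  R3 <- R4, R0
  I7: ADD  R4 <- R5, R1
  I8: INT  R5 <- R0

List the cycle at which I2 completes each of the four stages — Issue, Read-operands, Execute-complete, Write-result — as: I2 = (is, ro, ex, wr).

cycle 1: I1 dispatched to ADD
cycle 2: I1 operands ready
cycle 4: I1 complete
cycle 5: R5←I1
cycle 6: I2 dispatched to INT
cycle 7: I2 operands ready | I3 dispatched to MUL
cycle 8: I2 complete | I3 operands ready
cycle 9: R5←I2
cycle 10: I4 dispatched to INT
cycle 11: I4 operands ready
cycle 12: I3 complete | I4 complete
cycle 13: R2←I3 | R4←I4
cycle 14: I5 dispatched to INT
cycle 15: I5 operands ready | I6 dispatched to MUL
cycle 16: I5 complete | I7 dispatched to ADD
cycle 17: R0←I5 | I7 operands ready
cycle 18: I6 operands ready | I8 dispatched to INT
cycle 19: I7 complete | I8 operands ready
cycle 20: R4←I7 | I8 complete
cycle 21: R5←I8
cycle 22: I6 complete
cycle 23: R3←I6

I2 = (6, 7, 8, 9)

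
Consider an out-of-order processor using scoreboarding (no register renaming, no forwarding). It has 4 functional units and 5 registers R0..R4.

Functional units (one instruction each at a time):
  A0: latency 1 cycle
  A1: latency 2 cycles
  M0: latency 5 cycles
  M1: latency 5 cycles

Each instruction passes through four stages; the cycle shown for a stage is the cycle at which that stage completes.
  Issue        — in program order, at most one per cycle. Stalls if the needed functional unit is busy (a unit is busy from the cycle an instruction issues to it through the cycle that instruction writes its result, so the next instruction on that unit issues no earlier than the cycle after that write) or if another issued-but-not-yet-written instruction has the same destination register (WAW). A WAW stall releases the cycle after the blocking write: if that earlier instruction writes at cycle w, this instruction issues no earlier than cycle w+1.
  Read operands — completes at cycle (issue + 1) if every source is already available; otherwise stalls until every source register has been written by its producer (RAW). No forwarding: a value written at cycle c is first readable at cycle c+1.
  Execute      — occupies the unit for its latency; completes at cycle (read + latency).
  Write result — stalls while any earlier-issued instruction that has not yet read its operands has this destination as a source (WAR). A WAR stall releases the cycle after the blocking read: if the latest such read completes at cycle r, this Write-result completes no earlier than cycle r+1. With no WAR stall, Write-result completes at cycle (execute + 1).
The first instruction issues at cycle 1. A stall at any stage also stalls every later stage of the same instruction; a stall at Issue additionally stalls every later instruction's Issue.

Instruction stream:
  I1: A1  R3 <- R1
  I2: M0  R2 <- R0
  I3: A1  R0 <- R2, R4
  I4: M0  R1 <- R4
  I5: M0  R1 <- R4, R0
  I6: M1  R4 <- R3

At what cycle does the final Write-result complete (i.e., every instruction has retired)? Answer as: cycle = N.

[1] I1 issues→A1
[2] I1 reads · I2 issues→M0
[3] I2 reads
[4] I1 exec-done
[5] I1 writes R3
[6] I3 issues→A1
[8] I2 exec-done
[9] I2 writes R2
[10] I3 reads · I4 issues→M0
[11] I4 reads
[12] I3 exec-done
[13] I3 writes R0
[16] I4 exec-done
[17] I4 writes R1
[18] I5 issues→M0
[19] I5 reads · I6 issues→M1
[20] I6 reads
[24] I5 exec-done
[25] I5 writes R1 · I6 exec-done
[26] I6 writes R4

cycle = 26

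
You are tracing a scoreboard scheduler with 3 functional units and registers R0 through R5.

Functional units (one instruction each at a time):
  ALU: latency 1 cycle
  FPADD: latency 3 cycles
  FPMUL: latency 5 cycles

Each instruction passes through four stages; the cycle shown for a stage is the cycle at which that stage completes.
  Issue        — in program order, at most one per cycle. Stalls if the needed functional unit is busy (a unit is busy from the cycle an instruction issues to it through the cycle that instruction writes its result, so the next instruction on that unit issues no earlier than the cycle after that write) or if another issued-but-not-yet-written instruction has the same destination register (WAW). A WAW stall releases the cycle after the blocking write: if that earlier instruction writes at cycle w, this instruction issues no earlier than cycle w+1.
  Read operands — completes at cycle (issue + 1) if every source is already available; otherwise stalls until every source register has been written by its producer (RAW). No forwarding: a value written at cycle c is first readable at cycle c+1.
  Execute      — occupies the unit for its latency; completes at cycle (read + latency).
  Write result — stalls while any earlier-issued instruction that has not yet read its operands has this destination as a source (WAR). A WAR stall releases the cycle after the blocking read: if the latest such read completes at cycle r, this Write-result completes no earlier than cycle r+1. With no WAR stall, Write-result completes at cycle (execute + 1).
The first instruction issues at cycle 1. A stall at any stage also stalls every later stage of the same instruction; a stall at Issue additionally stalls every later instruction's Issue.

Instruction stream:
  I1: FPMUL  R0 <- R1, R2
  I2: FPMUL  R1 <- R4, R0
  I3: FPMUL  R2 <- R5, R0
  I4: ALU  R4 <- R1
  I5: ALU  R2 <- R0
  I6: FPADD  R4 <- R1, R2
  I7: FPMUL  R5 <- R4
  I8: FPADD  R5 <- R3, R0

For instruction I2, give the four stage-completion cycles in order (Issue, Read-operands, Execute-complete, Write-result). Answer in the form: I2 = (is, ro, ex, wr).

I2 = (9, 10, 15, 16)

t=1  I1 issues→FPMUL
t=2  I1 reads
t=7  I1 exec-done
t=8  I1 writes R0
t=9  I2 issues→FPMUL
t=10  I2 reads
t=15  I2 exec-done
t=16  I2 writes R1
t=17  I3 issues→FPMUL
t=18  I3 reads | I4 issues→ALU
t=19  I4 reads
t=20  I4 exec-done
t=21  I4 writes R4
t=23  I3 exec-done
t=24  I3 writes R2
t=25  I5 issues→ALU
t=26  I5 reads | I6 issues→FPADD
t=27  I5 exec-done | I7 issues→FPMUL
t=28  I5 writes R2
t=29  I6 reads
t=32  I6 exec-done
t=33  I6 writes R4
t=34  I7 reads
t=39  I7 exec-done
t=40  I7 writes R5
t=41  I8 issues→FPADD
t=42  I8 reads
t=45  I8 exec-done
t=46  I8 writes R5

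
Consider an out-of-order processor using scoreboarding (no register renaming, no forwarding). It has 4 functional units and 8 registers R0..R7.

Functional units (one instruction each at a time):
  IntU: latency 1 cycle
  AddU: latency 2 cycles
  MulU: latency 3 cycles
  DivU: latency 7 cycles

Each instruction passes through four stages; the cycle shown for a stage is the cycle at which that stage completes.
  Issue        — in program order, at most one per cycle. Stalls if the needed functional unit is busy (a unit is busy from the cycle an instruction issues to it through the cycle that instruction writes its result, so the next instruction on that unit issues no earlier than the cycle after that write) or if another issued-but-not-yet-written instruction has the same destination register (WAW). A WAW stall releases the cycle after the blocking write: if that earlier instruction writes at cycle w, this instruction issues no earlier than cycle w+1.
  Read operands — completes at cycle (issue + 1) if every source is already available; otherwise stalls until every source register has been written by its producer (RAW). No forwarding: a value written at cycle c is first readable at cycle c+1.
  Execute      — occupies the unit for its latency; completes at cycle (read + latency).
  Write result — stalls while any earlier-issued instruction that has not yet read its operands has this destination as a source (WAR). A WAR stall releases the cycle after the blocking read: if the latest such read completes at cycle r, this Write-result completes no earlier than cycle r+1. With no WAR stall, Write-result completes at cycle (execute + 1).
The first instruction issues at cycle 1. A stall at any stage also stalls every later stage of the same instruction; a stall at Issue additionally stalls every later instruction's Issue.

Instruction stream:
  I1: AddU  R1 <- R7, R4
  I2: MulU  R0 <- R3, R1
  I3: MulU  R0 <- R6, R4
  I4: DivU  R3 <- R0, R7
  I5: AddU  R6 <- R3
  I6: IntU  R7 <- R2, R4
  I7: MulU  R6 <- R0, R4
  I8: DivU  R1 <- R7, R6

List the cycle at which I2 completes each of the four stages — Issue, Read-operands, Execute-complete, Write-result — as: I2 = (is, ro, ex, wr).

I2 = (2, 6, 9, 10)

1) issue 1, read 2, done 4, write 5
2) issue 2, read 6, done 9, write 10  <RAW R1: wait I1 write@5>
3) issue 11, read 12, done 15, write 16  <struct: MulU busy until I2 writes@10>
4) issue 12, read 17, done 24, write 25  <RAW R0: wait I3 write@16>
5) issue 13, read 26, done 28, write 29  <RAW R3: wait I4 write@25>
6) issue 14, read 15, done 16, write 18  <WAR R7: wait I4 read@17>
7) issue 30, read 31, done 34, write 35  <WAW R6: wait I5 write@29>
8) issue 31, read 36, done 43, write 44  <RAW R6: wait I7 write@35>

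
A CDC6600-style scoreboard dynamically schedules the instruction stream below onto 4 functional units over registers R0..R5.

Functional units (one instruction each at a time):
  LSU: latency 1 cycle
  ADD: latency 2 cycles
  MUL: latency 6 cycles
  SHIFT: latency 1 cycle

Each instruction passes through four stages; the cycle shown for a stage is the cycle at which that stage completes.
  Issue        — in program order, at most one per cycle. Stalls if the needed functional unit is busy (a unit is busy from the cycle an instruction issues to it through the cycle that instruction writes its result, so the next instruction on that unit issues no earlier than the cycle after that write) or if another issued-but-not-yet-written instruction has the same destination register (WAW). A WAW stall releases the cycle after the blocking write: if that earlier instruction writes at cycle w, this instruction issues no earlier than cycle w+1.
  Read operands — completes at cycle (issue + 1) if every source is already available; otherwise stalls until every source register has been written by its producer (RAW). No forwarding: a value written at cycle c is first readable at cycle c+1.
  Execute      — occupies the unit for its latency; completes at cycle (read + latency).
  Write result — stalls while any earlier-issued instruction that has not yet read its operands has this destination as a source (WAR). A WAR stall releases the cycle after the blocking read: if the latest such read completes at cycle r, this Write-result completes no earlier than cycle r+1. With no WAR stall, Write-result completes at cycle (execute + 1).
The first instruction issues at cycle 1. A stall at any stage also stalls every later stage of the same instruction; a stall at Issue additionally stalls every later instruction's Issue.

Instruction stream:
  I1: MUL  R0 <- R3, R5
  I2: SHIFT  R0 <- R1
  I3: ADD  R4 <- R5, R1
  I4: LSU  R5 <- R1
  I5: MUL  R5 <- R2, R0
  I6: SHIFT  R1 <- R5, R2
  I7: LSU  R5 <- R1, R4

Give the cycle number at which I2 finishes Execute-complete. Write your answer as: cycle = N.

cycle = 12

I1: IS=1 RO=2 EX=8 WR=9
I2: IS=10 RO=11 EX=12 WR=13  [WAW R0: wait I1 write@9]
I3: IS=11 RO=12 EX=14 WR=15
I4: IS=12 RO=13 EX=14 WR=15
I5: IS=16 RO=17 EX=23 WR=24  [WAW R5: wait I4 write@15]
I6: IS=17 RO=25 EX=26 WR=27  [RAW R5: wait I5 write@24]
I7: IS=25 RO=28 EX=29 WR=30  [WAW R5: wait I5 write@24; RAW R1: wait I6 write@27]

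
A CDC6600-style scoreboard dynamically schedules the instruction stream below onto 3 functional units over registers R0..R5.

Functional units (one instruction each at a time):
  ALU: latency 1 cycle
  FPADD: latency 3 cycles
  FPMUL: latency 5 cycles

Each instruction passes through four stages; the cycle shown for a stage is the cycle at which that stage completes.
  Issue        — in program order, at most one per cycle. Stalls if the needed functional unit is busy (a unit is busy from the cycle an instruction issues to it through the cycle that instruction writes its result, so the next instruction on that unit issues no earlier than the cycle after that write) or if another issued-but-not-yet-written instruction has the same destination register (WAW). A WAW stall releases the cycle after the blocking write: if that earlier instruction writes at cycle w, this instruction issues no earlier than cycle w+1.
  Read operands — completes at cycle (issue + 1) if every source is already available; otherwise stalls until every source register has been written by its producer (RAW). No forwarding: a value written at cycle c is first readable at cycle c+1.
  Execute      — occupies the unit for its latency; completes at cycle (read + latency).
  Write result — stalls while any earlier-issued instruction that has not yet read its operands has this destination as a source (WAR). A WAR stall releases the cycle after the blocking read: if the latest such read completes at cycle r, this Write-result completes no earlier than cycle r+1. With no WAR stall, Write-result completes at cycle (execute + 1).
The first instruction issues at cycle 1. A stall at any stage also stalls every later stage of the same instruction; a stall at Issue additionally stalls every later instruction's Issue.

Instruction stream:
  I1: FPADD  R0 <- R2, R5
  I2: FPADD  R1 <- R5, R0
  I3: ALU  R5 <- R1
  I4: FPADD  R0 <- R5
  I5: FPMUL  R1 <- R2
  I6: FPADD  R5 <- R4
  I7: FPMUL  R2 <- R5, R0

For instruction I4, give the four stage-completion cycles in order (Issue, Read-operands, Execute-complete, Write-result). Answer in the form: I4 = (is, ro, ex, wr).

I1 -> (1, 2, 5, 6)
I2 -> (7, 8, 11, 12)  // struct: FPADD busy until I1 writes@6
I3 -> (8, 13, 14, 15)  // RAW R1: wait I2 write@12
I4 -> (13, 16, 19, 20)  // struct: FPADD busy until I2 writes@12, RAW R5: wait I3 write@15
I5 -> (14, 15, 20, 21)
I6 -> (21, 22, 25, 26)  // struct: FPADD busy until I4 writes@20
I7 -> (22, 27, 32, 33)  // RAW R5: wait I6 write@26

I4 = (13, 16, 19, 20)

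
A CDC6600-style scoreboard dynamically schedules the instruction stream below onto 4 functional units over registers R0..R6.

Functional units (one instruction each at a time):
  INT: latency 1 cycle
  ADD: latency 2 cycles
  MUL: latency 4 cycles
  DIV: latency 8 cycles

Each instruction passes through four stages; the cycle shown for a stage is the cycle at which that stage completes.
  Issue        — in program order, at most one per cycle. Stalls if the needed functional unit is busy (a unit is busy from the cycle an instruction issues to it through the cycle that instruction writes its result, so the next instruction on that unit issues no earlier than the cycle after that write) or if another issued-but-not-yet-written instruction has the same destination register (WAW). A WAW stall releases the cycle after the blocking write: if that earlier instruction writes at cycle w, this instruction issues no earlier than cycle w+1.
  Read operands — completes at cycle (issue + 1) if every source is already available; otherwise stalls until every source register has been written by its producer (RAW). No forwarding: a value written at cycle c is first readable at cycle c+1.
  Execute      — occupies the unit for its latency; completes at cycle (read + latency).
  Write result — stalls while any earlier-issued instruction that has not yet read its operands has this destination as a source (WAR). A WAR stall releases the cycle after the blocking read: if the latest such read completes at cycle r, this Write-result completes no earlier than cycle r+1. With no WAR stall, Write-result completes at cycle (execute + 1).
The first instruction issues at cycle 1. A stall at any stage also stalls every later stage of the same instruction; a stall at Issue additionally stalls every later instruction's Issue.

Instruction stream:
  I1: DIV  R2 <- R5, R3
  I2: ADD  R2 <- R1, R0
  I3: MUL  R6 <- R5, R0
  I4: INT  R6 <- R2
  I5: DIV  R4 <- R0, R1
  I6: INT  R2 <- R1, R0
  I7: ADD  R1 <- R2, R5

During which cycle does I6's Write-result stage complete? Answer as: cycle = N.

  I1 | 1 | 2 | 10 | 11
  I2 | 12 | 13 | 15 | 16   WAW R2: wait I1 write@11
  I3 | 13 | 14 | 18 | 19
  I4 | 20 | 21 | 22 | 23   WAW R6: wait I3 write@19
  I5 | 21 | 22 | 30 | 31
  I6 | 24 | 25 | 26 | 27   struct: INT busy until I4 writes@23
  I7 | 25 | 28 | 30 | 31   RAW R2: wait I6 write@27

cycle = 27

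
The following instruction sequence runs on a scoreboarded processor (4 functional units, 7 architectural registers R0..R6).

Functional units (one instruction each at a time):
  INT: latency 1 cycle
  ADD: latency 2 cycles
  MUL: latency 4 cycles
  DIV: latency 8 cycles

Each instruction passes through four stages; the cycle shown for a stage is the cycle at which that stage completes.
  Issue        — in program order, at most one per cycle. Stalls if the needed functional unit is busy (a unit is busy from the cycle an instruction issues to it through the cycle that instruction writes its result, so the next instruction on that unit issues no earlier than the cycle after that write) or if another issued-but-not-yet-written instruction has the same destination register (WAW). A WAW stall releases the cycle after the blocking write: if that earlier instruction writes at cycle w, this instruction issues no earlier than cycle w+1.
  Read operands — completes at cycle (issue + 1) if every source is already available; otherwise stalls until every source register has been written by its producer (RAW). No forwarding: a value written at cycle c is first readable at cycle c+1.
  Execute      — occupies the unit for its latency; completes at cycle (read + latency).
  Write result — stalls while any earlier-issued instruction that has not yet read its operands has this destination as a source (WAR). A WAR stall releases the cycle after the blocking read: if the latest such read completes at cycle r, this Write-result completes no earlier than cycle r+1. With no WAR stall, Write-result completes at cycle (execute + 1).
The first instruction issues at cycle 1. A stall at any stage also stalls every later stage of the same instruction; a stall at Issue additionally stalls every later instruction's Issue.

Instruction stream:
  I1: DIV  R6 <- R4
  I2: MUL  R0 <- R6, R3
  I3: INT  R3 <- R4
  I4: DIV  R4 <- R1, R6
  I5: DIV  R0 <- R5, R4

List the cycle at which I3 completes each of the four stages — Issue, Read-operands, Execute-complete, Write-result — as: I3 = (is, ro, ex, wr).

I3 = (3, 4, 5, 13)

cycle 1: I1→DIV
cycle 2: I1 RO · I2→MUL
cycle 3: I3→INT
cycle 4: I3 RO
cycle 5: I3 EX
cycle 10: I1 EX
cycle 11: I1 WR R6
cycle 12: I2 RO · I4→DIV
cycle 13: I3 WR R3 · I4 RO
cycle 16: I2 EX
cycle 17: I2 WR R0
cycle 21: I4 EX
cycle 22: I4 WR R4
cycle 23: I5→DIV
cycle 24: I5 RO
cycle 32: I5 EX
cycle 33: I5 WR R0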